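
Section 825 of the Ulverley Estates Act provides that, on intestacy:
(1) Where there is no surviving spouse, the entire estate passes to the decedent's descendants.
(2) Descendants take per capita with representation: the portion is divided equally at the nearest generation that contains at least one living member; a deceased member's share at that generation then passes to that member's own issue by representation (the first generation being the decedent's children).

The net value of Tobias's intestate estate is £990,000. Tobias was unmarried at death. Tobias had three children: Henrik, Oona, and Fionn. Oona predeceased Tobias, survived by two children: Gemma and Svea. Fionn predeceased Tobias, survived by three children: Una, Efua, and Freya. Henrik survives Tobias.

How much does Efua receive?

The entire £990,000 passes to the descendants.
That amount (£990,000) is divided into 3 shares of £330,000: Henrik takes £330,000; Oona's £330,000 share passes to Oona's issue; Fionn's £330,000 share passes to Fionn's issue.
Oona's share (£330,000) is divided into 2 shares of £165,000: Gemma and Svea each take £165,000.
Fionn's share (£330,000) is divided into 3 shares of £110,000: Una, Efua, and Freya each take £110,000.

Efua receives £110,000.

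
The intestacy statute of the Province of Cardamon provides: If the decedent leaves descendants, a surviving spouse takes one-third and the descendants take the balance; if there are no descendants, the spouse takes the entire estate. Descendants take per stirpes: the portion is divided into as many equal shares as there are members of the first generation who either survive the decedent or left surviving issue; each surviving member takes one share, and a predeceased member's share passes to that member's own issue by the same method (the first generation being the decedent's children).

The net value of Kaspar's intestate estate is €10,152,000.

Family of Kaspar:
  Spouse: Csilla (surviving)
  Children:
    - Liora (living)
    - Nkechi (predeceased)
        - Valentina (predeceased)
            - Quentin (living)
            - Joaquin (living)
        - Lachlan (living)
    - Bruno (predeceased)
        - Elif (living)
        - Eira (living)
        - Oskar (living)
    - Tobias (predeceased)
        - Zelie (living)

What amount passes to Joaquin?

Joaquin receives €423,000.

Csilla takes one-third of €10,152,000 = €3,384,000. The remaining €6,768,000 passes to the descendants.
The descendants' portion (€6,768,000) is divided into 4 shares of €1,692,000: Liora takes €1,692,000; Nkechi's €1,692,000 share passes to Nkechi's issue; Bruno's €1,692,000 share passes to Bruno's issue; Tobias's €1,692,000 share passes to Tobias's issue.
Nkechi's share (€1,692,000) is divided into 2 shares of €846,000: Lachlan takes €846,000; Valentina's €846,000 share passes to Valentina's issue.
Valentina's share (€846,000) is divided into 2 shares of €423,000: Quentin and Joaquin each take €423,000.
Bruno's share (€1,692,000) is divided into 3 shares of €564,000: Elif, Eira, and Oskar each take €564,000.
Tobias's share (€1,692,000) passes entirely to Zelie.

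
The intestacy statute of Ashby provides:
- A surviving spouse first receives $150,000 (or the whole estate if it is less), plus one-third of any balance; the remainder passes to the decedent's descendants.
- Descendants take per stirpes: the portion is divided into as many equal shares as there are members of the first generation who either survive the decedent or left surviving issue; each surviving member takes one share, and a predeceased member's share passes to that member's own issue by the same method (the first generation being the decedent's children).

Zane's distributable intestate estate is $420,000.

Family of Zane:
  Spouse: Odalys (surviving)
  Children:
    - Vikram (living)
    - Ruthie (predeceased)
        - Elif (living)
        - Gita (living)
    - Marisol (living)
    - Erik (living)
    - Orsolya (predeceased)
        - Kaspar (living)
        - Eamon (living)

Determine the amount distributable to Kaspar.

Odalys first takes $150,000, leaving a balance of $270,000. Odalys then takes one-third of the balance ($90,000), for a total of $240,000. The remaining $180,000 passes to the descendants.
The descendants' portion ($180,000) is divided into 5 shares of $36,000: Vikram, Marisol, and Erik each take $36,000; Ruthie's $36,000 share passes to Ruthie's issue; Orsolya's $36,000 share passes to Orsolya's issue.
Ruthie's share ($36,000) is divided into 2 shares of $18,000: Elif and Gita each take $18,000.
Orsolya's share ($36,000) is divided into 2 shares of $18,000: Kaspar and Eamon each take $18,000.

Kaspar receives $18,000.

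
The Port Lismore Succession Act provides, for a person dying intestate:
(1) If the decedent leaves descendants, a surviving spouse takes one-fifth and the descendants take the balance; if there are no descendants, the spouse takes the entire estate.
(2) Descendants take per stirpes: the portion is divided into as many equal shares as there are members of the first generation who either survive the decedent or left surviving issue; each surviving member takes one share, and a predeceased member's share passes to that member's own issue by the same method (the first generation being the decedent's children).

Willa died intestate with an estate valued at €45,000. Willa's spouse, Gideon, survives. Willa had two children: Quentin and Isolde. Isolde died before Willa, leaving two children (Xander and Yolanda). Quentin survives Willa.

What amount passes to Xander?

Gideon takes one-fifth of €45,000 = €9,000. The remaining €36,000 passes to the descendants.
The descendants' portion (€36,000) is divided into 2 shares of €18,000: Quentin takes €18,000; Isolde's €18,000 share passes to Isolde's issue.
Isolde's share (€18,000) is divided into 2 shares of €9,000: Xander and Yolanda each take €9,000.

Xander receives €9,000.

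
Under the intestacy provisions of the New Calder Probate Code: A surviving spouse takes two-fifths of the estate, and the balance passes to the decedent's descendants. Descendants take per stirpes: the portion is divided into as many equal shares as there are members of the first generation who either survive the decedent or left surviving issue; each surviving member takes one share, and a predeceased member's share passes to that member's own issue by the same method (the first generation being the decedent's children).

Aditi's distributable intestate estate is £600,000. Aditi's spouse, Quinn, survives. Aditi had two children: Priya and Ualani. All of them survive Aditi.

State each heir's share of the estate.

Quinn takes two-fifths of £600,000 = £240,000. The remaining £360,000 passes to the descendants.
The descendants' portion (£360,000) is divided into 2 shares of £180,000: Priya and Ualani each take £180,000.

Quinn: £240,000; Priya: £180,000; Ualani: £180,000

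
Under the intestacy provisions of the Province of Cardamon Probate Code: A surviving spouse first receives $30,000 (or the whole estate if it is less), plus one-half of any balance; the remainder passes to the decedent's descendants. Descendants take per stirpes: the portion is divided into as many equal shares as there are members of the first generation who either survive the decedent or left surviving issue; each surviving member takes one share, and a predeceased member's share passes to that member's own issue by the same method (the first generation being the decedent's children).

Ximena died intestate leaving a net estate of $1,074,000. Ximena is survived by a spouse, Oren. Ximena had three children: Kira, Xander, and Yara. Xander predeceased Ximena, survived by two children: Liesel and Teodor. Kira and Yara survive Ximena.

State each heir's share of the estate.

Oren: $552,000; Kira: $174,000; Liesel: $87,000; Teodor: $87,000; Yara: $174,000

Oren first takes $30,000, leaving a balance of $1,044,000. Oren then takes one-half of the balance ($522,000), for a total of $552,000. The remaining $522,000 passes to the descendants.
The descendants' portion ($522,000) is divided into 3 shares of $174,000: Kira and Yara each take $174,000; Xander's $174,000 share passes to Xander's issue.
Xander's share ($174,000) is divided into 2 shares of $87,000: Liesel and Teodor each take $87,000.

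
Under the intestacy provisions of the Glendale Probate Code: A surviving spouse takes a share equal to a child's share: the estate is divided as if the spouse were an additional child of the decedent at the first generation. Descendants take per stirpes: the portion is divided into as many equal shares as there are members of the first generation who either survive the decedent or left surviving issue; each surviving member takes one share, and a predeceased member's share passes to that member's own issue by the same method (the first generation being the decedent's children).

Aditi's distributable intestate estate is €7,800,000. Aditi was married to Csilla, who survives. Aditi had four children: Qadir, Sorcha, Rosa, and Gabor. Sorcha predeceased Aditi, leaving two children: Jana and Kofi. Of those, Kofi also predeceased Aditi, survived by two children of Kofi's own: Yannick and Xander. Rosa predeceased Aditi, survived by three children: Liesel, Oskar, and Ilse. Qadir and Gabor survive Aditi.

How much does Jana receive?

Jana receives €780,000.

The spouse counts as an additional share at the children's level, so there are 5 primary shares of €1,560,000. Csilla takes one such share (€1,560,000).
The children's combined portion (€6,240,000) is divided into 4 shares of €1,560,000: Qadir and Gabor each take €1,560,000; Sorcha's €1,560,000 share passes to Sorcha's issue; Rosa's €1,560,000 share passes to Rosa's issue.
Sorcha's share (€1,560,000) is divided into 2 shares of €780,000: Jana takes €780,000; Kofi's €780,000 share passes to Kofi's issue.
Kofi's share (€780,000) is divided into 2 shares of €390,000: Yannick and Xander each take €390,000.
Rosa's share (€1,560,000) is divided into 3 shares of €520,000: Liesel, Oskar, and Ilse each take €520,000.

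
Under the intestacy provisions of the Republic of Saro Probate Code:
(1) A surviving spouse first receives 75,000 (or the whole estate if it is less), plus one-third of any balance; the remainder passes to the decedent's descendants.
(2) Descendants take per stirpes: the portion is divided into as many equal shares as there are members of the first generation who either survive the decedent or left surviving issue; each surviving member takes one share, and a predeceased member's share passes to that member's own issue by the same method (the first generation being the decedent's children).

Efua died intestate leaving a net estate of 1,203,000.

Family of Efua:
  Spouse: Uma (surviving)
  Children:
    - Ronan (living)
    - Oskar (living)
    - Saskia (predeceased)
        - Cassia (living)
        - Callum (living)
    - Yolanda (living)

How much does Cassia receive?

Uma first takes 75,000, leaving a balance of 1,128,000. Uma then takes one-third of the balance (376,000), for a total of 451,000. The remaining 752,000 passes to the descendants.
The descendants' portion (752,000) is divided into 4 shares of 188,000: Ronan, Oskar, and Yolanda each take 188,000; Saskia's 188,000 share passes to Saskia's issue.
Saskia's share (188,000) is divided into 2 shares of 94,000: Cassia and Callum each take 94,000.

Cassia receives 94,000.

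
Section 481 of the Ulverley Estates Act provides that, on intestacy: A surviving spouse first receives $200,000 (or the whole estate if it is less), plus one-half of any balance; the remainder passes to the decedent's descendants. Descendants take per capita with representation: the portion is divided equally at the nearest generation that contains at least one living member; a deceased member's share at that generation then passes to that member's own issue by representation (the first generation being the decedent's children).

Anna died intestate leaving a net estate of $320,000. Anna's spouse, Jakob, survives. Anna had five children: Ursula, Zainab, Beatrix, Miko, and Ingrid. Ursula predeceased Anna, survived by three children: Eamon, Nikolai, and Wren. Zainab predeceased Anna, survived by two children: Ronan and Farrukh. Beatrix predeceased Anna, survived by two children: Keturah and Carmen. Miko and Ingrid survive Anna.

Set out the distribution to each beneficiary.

Jakob: $260,000; Eamon: $4,000; Nikolai: $4,000; Wren: $4,000; Ronan: $6,000; Farrukh: $6,000; Keturah: $6,000; Carmen: $6,000; Miko: $12,000; Ingrid: $12,000

Jakob first takes $200,000, leaving a balance of $120,000. Jakob then takes one-half of the balance ($60,000), for a total of $260,000. The remaining $60,000 passes to the descendants.
The descendants' portion ($60,000) is divided into 5 shares of $12,000: Miko and Ingrid each take $12,000; Ursula's $12,000 share passes to Ursula's issue; Zainab's $12,000 share passes to Zainab's issue; Beatrix's $12,000 share passes to Beatrix's issue.
Ursula's share ($12,000) is divided into 3 shares of $4,000: Eamon, Nikolai, and Wren each take $4,000.
Zainab's share ($12,000) is divided into 2 shares of $6,000: Ronan and Farrukh each take $6,000.
Beatrix's share ($12,000) is divided into 2 shares of $6,000: Keturah and Carmen each take $6,000.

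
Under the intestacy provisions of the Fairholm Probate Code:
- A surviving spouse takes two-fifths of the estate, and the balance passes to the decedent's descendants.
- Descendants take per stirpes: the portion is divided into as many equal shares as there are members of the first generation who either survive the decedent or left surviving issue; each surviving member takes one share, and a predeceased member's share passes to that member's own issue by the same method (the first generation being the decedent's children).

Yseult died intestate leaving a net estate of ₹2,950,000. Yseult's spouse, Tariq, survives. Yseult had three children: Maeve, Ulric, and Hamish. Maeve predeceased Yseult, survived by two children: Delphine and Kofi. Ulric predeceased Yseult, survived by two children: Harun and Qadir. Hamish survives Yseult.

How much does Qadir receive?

Tariq takes two-fifths of ₹2,950,000 = ₹1,180,000. The remaining ₹1,770,000 passes to the descendants.
The descendants' portion (₹1,770,000) is divided into 3 shares of ₹590,000: Hamish takes ₹590,000; Maeve's ₹590,000 share passes to Maeve's issue; Ulric's ₹590,000 share passes to Ulric's issue.
Maeve's share (₹590,000) is divided into 2 shares of ₹295,000: Delphine and Kofi each take ₹295,000.
Ulric's share (₹590,000) is divided into 2 shares of ₹295,000: Harun and Qadir each take ₹295,000.

Qadir receives ₹295,000.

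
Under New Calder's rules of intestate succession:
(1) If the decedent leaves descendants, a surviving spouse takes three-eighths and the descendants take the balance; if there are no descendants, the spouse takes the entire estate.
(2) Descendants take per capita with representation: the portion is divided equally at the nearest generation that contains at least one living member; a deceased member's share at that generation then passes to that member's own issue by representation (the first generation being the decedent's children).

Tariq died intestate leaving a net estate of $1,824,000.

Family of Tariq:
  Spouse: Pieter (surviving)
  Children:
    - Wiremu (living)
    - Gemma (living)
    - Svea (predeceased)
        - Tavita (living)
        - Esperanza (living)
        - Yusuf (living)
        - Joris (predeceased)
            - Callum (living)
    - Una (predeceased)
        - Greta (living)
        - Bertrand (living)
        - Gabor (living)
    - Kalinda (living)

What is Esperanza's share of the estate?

Esperanza receives $57,000.

Pieter takes three-eighths of $1,824,000 = $684,000. The remaining $1,140,000 passes to the descendants.
The descendants' portion ($1,140,000) is divided into 5 shares of $228,000: Wiremu, Gemma, and Kalinda each take $228,000; Svea's $228,000 share passes to Svea's issue; Una's $228,000 share passes to Una's issue.
Svea's share ($228,000) is divided into 4 shares of $57,000: Tavita, Esperanza, and Yusuf each take $57,000; Joris's $57,000 share passes to Joris's issue.
Joris's share ($57,000) passes entirely to Callum.
Una's share ($228,000) is divided into 3 shares of $76,000: Greta, Bertrand, and Gabor each take $76,000.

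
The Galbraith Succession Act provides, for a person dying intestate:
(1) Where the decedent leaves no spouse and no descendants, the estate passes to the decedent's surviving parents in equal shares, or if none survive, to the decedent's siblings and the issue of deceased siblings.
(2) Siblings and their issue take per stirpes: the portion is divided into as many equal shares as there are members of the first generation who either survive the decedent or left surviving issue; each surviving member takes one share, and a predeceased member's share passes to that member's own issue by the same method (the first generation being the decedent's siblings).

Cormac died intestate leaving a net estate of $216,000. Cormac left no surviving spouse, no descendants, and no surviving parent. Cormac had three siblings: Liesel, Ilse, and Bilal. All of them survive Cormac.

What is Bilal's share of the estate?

Bilal receives $72,000.

The entire $216,000 passes to the siblings and their issue.
That amount ($216,000) is divided into 3 shares of $72,000: Liesel, Ilse, and Bilal each take $72,000.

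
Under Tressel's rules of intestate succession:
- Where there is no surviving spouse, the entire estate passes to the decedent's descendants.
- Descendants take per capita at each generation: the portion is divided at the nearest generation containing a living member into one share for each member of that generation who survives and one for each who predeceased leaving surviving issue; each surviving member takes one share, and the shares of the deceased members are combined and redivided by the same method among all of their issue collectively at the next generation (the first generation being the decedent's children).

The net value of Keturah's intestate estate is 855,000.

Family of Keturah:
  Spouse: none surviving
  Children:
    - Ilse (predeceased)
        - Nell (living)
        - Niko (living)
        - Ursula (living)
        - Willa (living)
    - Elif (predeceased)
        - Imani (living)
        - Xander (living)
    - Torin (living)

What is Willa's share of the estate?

The entire 855,000 passes to the descendants.
That amount (855,000) is divided at the children's generation into 3 shares of 285,000. Torin takes 285,000. The 2 shares of the deceased (Ilse and Elif) are combined into a pool of 570,000.
That pool (570,000) is divided at the grandchildren's generation equally among Nell, Niko, Ursula, Willa, Imani, and Xander: 95,000 each.

Willa receives 95,000.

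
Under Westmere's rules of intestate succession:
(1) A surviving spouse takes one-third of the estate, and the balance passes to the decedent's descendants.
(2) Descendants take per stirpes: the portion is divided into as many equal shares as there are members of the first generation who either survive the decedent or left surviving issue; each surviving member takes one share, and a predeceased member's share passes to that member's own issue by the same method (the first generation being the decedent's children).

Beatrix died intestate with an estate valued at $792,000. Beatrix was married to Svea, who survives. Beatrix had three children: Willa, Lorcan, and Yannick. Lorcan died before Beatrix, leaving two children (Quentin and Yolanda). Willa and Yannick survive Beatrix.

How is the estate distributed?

Svea takes one-third of $792,000 = $264,000. The remaining $528,000 passes to the descendants.
The descendants' portion ($528,000) is divided into 3 shares of $176,000: Willa and Yannick each take $176,000; Lorcan's $176,000 share passes to Lorcan's issue.
Lorcan's share ($176,000) is divided into 2 shares of $88,000: Quentin and Yolanda each take $88,000.

Svea: $264,000; Willa: $176,000; Quentin: $88,000; Yolanda: $88,000; Yannick: $176,000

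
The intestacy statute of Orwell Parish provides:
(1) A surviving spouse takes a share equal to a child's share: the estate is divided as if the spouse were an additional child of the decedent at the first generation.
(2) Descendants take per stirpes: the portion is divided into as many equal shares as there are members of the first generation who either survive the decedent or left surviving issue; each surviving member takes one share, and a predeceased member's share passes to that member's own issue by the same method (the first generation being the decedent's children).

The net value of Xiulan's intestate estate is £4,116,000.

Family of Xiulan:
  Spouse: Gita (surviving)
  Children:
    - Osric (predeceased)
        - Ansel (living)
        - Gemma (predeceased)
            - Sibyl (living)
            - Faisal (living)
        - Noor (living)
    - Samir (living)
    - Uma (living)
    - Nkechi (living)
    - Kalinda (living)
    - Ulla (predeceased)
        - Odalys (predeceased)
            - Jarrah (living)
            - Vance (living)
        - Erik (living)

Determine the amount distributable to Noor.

The spouse counts as an additional share at the children's level, so there are 7 primary shares of £588,000. Gita takes one such share (£588,000).
The children's combined portion (£3,528,000) is divided into 6 shares of £588,000: Samir, Uma, Nkechi, and Kalinda each take £588,000; Osric's £588,000 share passes to Osric's issue; Ulla's £588,000 share passes to Ulla's issue.
Osric's share (£588,000) is divided into 3 shares of £196,000: Ansel and Noor each take £196,000; Gemma's £196,000 share passes to Gemma's issue.
Gemma's share (£196,000) is divided into 2 shares of £98,000: Sibyl and Faisal each take £98,000.
Ulla's share (£588,000) is divided into 2 shares of £294,000: Erik takes £294,000; Odalys's £294,000 share passes to Odalys's issue.
Odalys's share (£294,000) is divided into 2 shares of £147,000: Jarrah and Vance each take £147,000.

Noor receives £196,000.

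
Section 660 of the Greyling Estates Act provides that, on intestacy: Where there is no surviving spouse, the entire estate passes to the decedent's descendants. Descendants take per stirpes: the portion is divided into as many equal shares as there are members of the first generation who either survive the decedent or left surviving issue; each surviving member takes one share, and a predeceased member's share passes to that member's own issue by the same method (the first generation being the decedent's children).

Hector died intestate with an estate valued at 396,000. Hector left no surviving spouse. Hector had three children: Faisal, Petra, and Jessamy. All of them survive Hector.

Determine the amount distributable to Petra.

Petra receives 132,000.

The entire 396,000 passes to the descendants.
That amount (396,000) is divided into 3 shares of 132,000: Faisal, Petra, and Jessamy each take 132,000.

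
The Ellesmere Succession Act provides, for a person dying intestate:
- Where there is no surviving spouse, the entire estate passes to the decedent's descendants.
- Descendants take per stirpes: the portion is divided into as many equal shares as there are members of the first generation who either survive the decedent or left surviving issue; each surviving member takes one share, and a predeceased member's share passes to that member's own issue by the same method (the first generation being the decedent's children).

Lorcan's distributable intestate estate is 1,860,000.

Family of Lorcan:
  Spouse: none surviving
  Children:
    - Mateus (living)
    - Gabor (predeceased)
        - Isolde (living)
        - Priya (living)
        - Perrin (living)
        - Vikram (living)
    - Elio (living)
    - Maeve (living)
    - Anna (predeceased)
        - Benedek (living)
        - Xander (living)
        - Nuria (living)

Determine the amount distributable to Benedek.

The entire 1,860,000 passes to the descendants.
That amount (1,860,000) is divided into 5 shares of 372,000: Mateus, Elio, and Maeve each take 372,000; Gabor's 372,000 share passes to Gabor's issue; Anna's 372,000 share passes to Anna's issue.
Gabor's share (372,000) is divided into 4 shares of 93,000: Isolde, Priya, Perrin, and Vikram each take 93,000.
Anna's share (372,000) is divided into 3 shares of 124,000: Benedek, Xander, and Nuria each take 124,000.

Benedek receives 124,000.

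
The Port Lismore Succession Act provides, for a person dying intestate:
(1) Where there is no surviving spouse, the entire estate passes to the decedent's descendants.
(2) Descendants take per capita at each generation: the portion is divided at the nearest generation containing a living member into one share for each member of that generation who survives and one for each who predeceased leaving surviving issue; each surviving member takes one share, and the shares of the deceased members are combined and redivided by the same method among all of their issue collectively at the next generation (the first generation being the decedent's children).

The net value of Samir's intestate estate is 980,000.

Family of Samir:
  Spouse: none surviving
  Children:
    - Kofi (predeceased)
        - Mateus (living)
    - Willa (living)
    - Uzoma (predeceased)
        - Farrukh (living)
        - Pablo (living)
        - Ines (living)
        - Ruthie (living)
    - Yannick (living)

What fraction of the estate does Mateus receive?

The entire 980,000 passes to the descendants.
That amount (980,000) is divided at the children's generation into 4 shares of 245,000. Willa and Yannick each take 245,000. The 2 shares of the deceased (Kofi and Uzoma) are combined into a pool of 490,000.
That pool (490,000) is divided at the grandchildren's generation equally among Mateus, Farrukh, Pablo, Ines, and Ruthie: 98,000 each.

Mateus receives 1/10 of the estate.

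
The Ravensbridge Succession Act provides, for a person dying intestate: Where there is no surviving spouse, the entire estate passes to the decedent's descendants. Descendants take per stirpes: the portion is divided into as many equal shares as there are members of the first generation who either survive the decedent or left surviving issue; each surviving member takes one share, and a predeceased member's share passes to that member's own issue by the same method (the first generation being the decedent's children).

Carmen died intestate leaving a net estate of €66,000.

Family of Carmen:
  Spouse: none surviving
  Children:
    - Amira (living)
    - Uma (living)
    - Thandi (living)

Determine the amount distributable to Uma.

The entire €66,000 passes to the descendants.
That amount (€66,000) is divided into 3 shares of €22,000: Amira, Uma, and Thandi each take €22,000.

Uma receives €22,000.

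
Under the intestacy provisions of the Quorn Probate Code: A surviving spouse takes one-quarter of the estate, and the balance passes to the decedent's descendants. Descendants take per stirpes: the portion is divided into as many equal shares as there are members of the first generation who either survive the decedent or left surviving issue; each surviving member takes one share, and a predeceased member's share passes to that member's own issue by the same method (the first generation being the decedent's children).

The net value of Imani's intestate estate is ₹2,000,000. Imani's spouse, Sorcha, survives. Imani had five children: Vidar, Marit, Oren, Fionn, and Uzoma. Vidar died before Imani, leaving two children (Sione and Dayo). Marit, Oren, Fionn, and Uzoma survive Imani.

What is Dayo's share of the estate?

Sorcha takes one-quarter of ₹2,000,000 = ₹500,000. The remaining ₹1,500,000 passes to the descendants.
The descendants' portion (₹1,500,000) is divided into 5 shares of ₹300,000: Marit, Oren, Fionn, and Uzoma each take ₹300,000; Vidar's ₹300,000 share passes to Vidar's issue.
Vidar's share (₹300,000) is divided into 2 shares of ₹150,000: Sione and Dayo each take ₹150,000.

Dayo receives ₹150,000.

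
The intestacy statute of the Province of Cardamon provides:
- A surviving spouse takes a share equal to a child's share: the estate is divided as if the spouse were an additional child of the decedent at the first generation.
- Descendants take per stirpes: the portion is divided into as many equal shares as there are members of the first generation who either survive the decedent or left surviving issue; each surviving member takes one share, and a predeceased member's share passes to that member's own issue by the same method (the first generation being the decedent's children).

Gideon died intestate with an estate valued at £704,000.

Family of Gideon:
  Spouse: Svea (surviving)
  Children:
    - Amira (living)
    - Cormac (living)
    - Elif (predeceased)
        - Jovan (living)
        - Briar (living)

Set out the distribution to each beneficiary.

Svea: £176,000; Amira: £176,000; Cormac: £176,000; Jovan: £88,000; Briar: £88,000

The spouse counts as an additional share at the children's level, so there are 4 primary shares of £176,000. Svea takes one such share (£176,000).
The children's combined portion (£528,000) is divided into 3 shares of £176,000: Amira and Cormac each take £176,000; Elif's £176,000 share passes to Elif's issue.
Elif's share (£176,000) is divided into 2 shares of £88,000: Jovan and Briar each take £88,000.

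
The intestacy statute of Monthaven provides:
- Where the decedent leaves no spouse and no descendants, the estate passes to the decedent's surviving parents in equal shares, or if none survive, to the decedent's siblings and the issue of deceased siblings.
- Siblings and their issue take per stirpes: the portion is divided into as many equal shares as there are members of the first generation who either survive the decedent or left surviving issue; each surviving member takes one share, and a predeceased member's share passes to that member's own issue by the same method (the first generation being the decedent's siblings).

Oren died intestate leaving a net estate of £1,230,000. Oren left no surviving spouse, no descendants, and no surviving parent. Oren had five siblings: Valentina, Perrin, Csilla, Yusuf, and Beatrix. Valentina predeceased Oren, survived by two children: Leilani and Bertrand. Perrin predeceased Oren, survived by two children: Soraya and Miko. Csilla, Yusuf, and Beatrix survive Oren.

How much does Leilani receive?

The entire £1,230,000 passes to the siblings and their issue.
That amount (£1,230,000) is divided into 5 shares of £246,000: Csilla, Yusuf, and Beatrix each take £246,000; Valentina's £246,000 share passes to Valentina's issue; Perrin's £246,000 share passes to Perrin's issue.
Valentina's share (£246,000) is divided into 2 shares of £123,000: Leilani and Bertrand each take £123,000.
Perrin's share (£246,000) is divided into 2 shares of £123,000: Soraya and Miko each take £123,000.

Leilani receives £123,000.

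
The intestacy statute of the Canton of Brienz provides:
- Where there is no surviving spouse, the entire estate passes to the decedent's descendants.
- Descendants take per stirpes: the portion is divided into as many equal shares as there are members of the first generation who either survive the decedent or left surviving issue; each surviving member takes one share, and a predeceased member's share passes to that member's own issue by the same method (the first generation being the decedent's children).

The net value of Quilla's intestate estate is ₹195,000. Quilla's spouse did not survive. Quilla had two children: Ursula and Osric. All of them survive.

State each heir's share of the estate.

The entire ₹195,000 passes to the descendants.
That amount (₹195,000) is divided into 2 shares of ₹97,500: Ursula and Osric each take ₹97,500.

Ursula: ₹97,500; Osric: ₹97,500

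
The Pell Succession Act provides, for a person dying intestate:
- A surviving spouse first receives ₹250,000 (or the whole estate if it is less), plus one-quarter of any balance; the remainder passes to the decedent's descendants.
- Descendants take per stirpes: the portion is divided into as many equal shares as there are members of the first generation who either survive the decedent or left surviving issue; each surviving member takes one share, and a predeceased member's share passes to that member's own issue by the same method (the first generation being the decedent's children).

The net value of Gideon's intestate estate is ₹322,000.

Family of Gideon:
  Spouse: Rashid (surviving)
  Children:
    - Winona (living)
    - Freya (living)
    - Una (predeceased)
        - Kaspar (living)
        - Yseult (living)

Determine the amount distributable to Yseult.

Yseult receives ₹9,000.

Rashid first takes ₹250,000, leaving a balance of ₹72,000. Rashid then takes one-quarter of the balance (₹18,000), for a total of ₹268,000. The remaining ₹54,000 passes to the descendants.
The descendants' portion (₹54,000) is divided into 3 shares of ₹18,000: Winona and Freya each take ₹18,000; Una's ₹18,000 share passes to Una's issue.
Una's share (₹18,000) is divided into 2 shares of ₹9,000: Kaspar and Yseult each take ₹9,000.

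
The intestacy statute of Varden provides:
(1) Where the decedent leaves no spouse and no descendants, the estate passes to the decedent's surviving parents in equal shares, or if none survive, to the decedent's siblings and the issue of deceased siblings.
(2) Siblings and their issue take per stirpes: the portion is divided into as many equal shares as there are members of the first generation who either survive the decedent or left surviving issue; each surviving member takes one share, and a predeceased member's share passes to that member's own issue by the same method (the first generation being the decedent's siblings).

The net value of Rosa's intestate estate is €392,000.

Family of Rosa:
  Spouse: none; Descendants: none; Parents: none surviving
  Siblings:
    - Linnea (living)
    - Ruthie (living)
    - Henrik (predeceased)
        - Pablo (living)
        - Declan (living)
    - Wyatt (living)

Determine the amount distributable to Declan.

Declan receives €49,000.

The entire €392,000 passes to the siblings and their issue.
That amount (€392,000) is divided into 4 shares of €98,000: Linnea, Ruthie, and Wyatt each take €98,000; Henrik's €98,000 share passes to Henrik's issue.
Henrik's share (€98,000) is divided into 2 shares of €49,000: Pablo and Declan each take €49,000.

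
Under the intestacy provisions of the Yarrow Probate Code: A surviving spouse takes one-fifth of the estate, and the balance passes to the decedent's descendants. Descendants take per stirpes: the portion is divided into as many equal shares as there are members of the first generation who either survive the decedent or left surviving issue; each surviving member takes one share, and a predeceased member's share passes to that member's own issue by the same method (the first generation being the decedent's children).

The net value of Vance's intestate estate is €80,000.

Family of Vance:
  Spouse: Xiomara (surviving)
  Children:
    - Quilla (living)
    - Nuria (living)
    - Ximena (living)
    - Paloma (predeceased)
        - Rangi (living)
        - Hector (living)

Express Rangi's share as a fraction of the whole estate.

Xiomara takes one-fifth of €80,000 = €16,000. The remaining €64,000 passes to the descendants.
The descendants' portion (€64,000) is divided into 4 shares of €16,000: Quilla, Nuria, and Ximena each take €16,000; Paloma's €16,000 share passes to Paloma's issue.
Paloma's share (€16,000) is divided into 2 shares of €8,000: Rangi and Hector each take €8,000.

Rangi receives 1/10 of the estate.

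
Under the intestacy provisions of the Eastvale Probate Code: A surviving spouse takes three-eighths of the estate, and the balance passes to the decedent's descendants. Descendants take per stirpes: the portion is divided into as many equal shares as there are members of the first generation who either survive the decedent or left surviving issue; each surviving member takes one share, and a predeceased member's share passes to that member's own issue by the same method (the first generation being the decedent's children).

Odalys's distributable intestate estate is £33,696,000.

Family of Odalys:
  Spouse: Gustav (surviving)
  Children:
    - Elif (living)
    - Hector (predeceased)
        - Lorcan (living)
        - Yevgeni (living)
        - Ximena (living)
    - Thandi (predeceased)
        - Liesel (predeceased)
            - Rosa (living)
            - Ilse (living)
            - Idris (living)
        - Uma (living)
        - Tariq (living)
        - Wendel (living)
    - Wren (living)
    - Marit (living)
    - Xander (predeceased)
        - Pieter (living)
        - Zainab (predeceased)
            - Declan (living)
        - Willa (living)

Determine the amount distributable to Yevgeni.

Gustav takes three-eighths of £33,696,000 = £12,636,000. The remaining £21,060,000 passes to the descendants.
The descendants' portion (£21,060,000) is divided into 6 shares of £3,510,000: Elif, Wren, and Marit each take £3,510,000; Hector's £3,510,000 share passes to Hector's issue; Thandi's £3,510,000 share passes to Thandi's issue; Xander's £3,510,000 share passes to Xander's issue.
Hector's share (£3,510,000) is divided into 3 shares of £1,170,000: Lorcan, Yevgeni, and Ximena each take £1,170,000.
Thandi's share (£3,510,000) is divided into 4 shares of £877,500: Uma, Tariq, and Wendel each take £877,500; Liesel's £877,500 share passes to Liesel's issue.
Liesel's share (£877,500) is divided into 3 shares of £292,500: Rosa, Ilse, and Idris each take £292,500.
Xander's share (£3,510,000) is divided into 3 shares of £1,170,000: Pieter and Willa each take £1,170,000; Zainab's £1,170,000 share passes to Zainab's issue.
Zainab's share (£1,170,000) passes entirely to Declan.

Yevgeni receives £1,170,000.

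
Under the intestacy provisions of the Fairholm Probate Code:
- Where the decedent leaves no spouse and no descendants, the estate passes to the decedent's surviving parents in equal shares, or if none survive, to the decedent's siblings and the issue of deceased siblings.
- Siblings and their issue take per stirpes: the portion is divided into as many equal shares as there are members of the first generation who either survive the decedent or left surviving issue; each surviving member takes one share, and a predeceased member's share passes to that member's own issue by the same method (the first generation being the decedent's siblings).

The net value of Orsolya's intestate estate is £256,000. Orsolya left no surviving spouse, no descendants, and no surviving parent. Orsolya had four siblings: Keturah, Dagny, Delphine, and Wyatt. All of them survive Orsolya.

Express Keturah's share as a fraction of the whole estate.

The entire £256,000 passes to the siblings and their issue.
That amount (£256,000) is divided into 4 shares of £64,000: Keturah, Dagny, Delphine, and Wyatt each take £64,000.

Keturah receives 1/4 of the estate.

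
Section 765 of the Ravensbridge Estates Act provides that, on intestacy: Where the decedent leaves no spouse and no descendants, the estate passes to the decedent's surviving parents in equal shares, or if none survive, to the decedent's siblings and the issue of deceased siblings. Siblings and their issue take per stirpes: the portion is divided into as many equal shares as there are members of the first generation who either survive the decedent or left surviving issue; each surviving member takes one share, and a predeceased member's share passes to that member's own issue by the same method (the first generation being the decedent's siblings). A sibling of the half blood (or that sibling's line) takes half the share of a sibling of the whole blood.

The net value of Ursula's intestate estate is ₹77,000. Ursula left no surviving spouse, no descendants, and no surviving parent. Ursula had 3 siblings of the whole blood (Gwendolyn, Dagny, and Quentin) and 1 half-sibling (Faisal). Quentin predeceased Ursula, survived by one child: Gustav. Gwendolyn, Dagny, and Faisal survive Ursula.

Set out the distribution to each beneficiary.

The entire ₹77,000 passes to the siblings and their issue.
Counting each half-blood sibling's line as half a unit, there are 7/2 units in ₹77,000, so one unit is ₹22,000. Whole-blood lines (Gwendolyn, Dagny, and Quentin) take ₹22,000 each; half-blood lines (Faisal) take ₹11,000 each.
Quentin's share (₹22,000) passes entirely to Gustav.

Gwendolyn: ₹22,000; Dagny: ₹22,000; Gustav: ₹22,000; Faisal: ₹11,000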